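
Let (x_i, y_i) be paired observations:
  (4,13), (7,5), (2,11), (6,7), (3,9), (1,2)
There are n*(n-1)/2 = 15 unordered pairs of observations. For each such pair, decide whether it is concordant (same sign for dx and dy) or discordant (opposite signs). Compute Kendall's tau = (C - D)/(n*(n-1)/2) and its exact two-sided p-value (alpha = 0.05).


Step 1: Enumerate the 15 unordered pairs (i,j) with i<j and classify each by sign(x_j-x_i) * sign(y_j-y_i).
  (1,2):dx=+3,dy=-8->D; (1,3):dx=-2,dy=-2->C; (1,4):dx=+2,dy=-6->D; (1,5):dx=-1,dy=-4->C
  (1,6):dx=-3,dy=-11->C; (2,3):dx=-5,dy=+6->D; (2,4):dx=-1,dy=+2->D; (2,5):dx=-4,dy=+4->D
  (2,6):dx=-6,dy=-3->C; (3,4):dx=+4,dy=-4->D; (3,5):dx=+1,dy=-2->D; (3,6):dx=-1,dy=-9->C
  (4,5):dx=-3,dy=+2->D; (4,6):dx=-5,dy=-5->C; (5,6):dx=-2,dy=-7->C
Step 2: C = 7, D = 8, total pairs = 15.
Step 3: tau = (C - D)/(n(n-1)/2) = (7 - 8)/15 = -0.066667.
Step 4: Exact two-sided p-value (enumerate n! = 720 permutations of y under H0): p = 1.000000.
Step 5: alpha = 0.05. fail to reject H0.

tau_b = -0.0667 (C=7, D=8), p = 1.000000, fail to reject H0.


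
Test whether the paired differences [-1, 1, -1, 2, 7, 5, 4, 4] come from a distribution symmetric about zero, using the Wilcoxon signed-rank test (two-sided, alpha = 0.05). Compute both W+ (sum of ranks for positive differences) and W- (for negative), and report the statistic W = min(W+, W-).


Step 1: Drop any zero differences (none here) and take |d_i|.
|d| = [1, 1, 1, 2, 7, 5, 4, 4]
Step 2: Midrank |d_i| (ties get averaged ranks).
ranks: |1|->2, |1|->2, |1|->2, |2|->4, |7|->8, |5|->7, |4|->5.5, |4|->5.5
Step 3: Attach original signs; sum ranks with positive sign and with negative sign.
W+ = 2 + 4 + 8 + 7 + 5.5 + 5.5 = 32
W- = 2 + 2 = 4
(Check: W+ + W- = 36 should equal n(n+1)/2 = 36.)
Step 4: Test statistic W = min(W+, W-) = 4.
Step 5: Ties in |d|, so use the tie-corrected normal approximation.
        E[W] = n(n+1)/4 = 8*9/4 = 18.
        Tie groups: |d|=1 (t=3), |d|=4 (t=2); sum(t^3 - t) = 30.
        Var[W] = n(n+1)(2n+1)/24 - sum(t^3-t)/48 = 1224/24 - 30/48 = 50.375.
        z = (W - E[W]) / sqrt(Var[W]) = (4 - 18) / 7.0975 = -1.9725.
        Two-sided p = 2*Phi(z) = 0.048551.
Step 6: alpha = 0.05. reject H0.

W+ = 32, W- = 4, W = min = 4, p = 0.048551, reject H0.


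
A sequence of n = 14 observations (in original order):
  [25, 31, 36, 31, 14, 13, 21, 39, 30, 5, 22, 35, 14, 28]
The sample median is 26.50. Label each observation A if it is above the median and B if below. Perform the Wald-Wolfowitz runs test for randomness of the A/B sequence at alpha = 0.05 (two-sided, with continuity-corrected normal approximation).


Step 1: Compute median = 26.50; label A = above, B = below.
Labels in order: BAAABBBAABBABA  (n_A = 7, n_B = 7)
Step 2: Count runs R = 8.
Step 3: Under H0 (random ordering), E[R] = 2*n_A*n_B/(n_A+n_B) + 1 = 2*7*7/14 + 1 = 8.0000.
        Var[R] = 2*n_A*n_B*(2*n_A*n_B - n_A - n_B) / ((n_A+n_B)^2 * (n_A+n_B-1)) = 8232/2548 = 3.2308.
        SD[R] = 1.7974.
Step 4: R = E[R], so z = 0 with no continuity correction.
Step 5: Two-sided p-value via normal approximation = 2*(1 - Phi(|z|)) = 1.000000.
Step 6: alpha = 0.05. fail to reject H0.

R = 8, z = 0.0000, p = 1.000000, fail to reject H0.


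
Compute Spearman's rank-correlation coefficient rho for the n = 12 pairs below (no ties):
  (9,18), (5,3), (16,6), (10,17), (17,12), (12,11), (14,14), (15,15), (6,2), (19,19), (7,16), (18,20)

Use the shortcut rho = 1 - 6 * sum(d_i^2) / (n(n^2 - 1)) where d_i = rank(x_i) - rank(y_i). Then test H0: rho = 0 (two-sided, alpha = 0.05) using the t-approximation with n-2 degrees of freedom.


Step 1: Rank x and y separately (midranks; no ties here).
rank(x): 9->4, 5->1, 16->9, 10->5, 17->10, 12->6, 14->7, 15->8, 6->2, 19->12, 7->3, 18->11
rank(y): 18->10, 3->2, 6->3, 17->9, 12->5, 11->4, 14->6, 15->7, 2->1, 19->11, 16->8, 20->12
Step 2: d_i = R_x(i) - R_y(i); compute d_i^2.
  (4-10)^2=36, (1-2)^2=1, (9-3)^2=36, (5-9)^2=16, (10-5)^2=25, (6-4)^2=4, (7-6)^2=1, (8-7)^2=1, (2-1)^2=1, (12-11)^2=1, (3-8)^2=25, (11-12)^2=1
sum(d^2) = 148.
Step 3: rho = 1 - 6*148 / (12*(12^2 - 1)) = 1 - 888/1716 = 0.482517.
Step 4: Under H0, t = rho * sqrt((n-2)/(1-rho^2)) = 1.7421 ~ t(10).
Step 5: Two-sided p-value from the t-distribution with 10 df = 0.112109.
Step 6: alpha = 0.05. fail to reject H0.

rho = 0.4825, p = 0.112109, fail to reject H0 at alpha = 0.05.


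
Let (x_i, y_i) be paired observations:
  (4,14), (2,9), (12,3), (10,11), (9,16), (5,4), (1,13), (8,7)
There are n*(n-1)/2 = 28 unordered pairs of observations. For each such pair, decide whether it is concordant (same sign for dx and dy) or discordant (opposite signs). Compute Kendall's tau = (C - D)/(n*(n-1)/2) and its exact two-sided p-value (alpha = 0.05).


Step 1: Enumerate the 28 unordered pairs (i,j) with i<j and classify each by sign(x_j-x_i) * sign(y_j-y_i).
  (1,2):dx=-2,dy=-5->C; (1,3):dx=+8,dy=-11->D; (1,4):dx=+6,dy=-3->D; (1,5):dx=+5,dy=+2->C
  (1,6):dx=+1,dy=-10->D; (1,7):dx=-3,dy=-1->C; (1,8):dx=+4,dy=-7->D; (2,3):dx=+10,dy=-6->D
  (2,4):dx=+8,dy=+2->C; (2,5):dx=+7,dy=+7->C; (2,6):dx=+3,dy=-5->D; (2,7):dx=-1,dy=+4->D
  (2,8):dx=+6,dy=-2->D; (3,4):dx=-2,dy=+8->D; (3,5):dx=-3,dy=+13->D; (3,6):dx=-7,dy=+1->D
  (3,7):dx=-11,dy=+10->D; (3,8):dx=-4,dy=+4->D; (4,5):dx=-1,dy=+5->D; (4,6):dx=-5,dy=-7->C
  (4,7):dx=-9,dy=+2->D; (4,8):dx=-2,dy=-4->C; (5,6):dx=-4,dy=-12->C; (5,7):dx=-8,dy=-3->C
  (5,8):dx=-1,dy=-9->C; (6,7):dx=-4,dy=+9->D; (6,8):dx=+3,dy=+3->C; (7,8):dx=+7,dy=-6->D
Step 2: C = 11, D = 17, total pairs = 28.
Step 3: tau = (C - D)/(n(n-1)/2) = (11 - 17)/28 = -0.214286.
Step 4: Exact two-sided p-value (enumerate n! = 40320 permutations of y under H0): p = 0.548413.
Step 5: alpha = 0.05. fail to reject H0.

tau_b = -0.2143 (C=11, D=17), p = 0.548413, fail to reject H0.


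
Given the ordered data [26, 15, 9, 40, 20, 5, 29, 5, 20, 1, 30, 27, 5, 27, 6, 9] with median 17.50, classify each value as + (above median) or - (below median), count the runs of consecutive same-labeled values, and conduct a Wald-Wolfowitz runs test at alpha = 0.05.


Step 1: Compute median = 17.50; label A = above, B = below.
Labels in order: ABBAABABABAABABB  (n_A = 8, n_B = 8)
Step 2: Count runs R = 12.
Step 3: Under H0 (random ordering), E[R] = 2*n_A*n_B/(n_A+n_B) + 1 = 2*8*8/16 + 1 = 9.0000.
        Var[R] = 2*n_A*n_B*(2*n_A*n_B - n_A - n_B) / ((n_A+n_B)^2 * (n_A+n_B-1)) = 14336/3840 = 3.7333.
        SD[R] = 1.9322.
Step 4: Continuity-corrected z = (R - 0.5 - E[R]) / SD[R] = (12 - 0.5 - 9.0000) / 1.9322 = 1.2939.
Step 5: Two-sided p-value via normal approximation = 2*(1 - Phi(|z|)) = 0.195709.
Step 6: alpha = 0.05. fail to reject H0.

R = 12, z = 1.2939, p = 0.195709, fail to reject H0.


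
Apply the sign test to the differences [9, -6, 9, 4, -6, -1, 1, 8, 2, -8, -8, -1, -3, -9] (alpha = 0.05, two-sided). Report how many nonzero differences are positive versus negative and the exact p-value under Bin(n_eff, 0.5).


Step 1: Discard zero differences. Original n = 14; n_eff = number of nonzero differences = 14.
Nonzero differences (with sign): +9, -6, +9, +4, -6, -1, +1, +8, +2, -8, -8, -1, -3, -9
Step 2: Count signs: positive = 6, negative = 8.
Step 3: Under H0: P(positive) = 0.5, so the number of positives S ~ Bin(14, 0.5).
Step 4: Two-sided exact p-value = sum of Bin(14,0.5) probabilities at or below the observed probability = 0.790527.
Step 5: alpha = 0.05. fail to reject H0.

n_eff = 14, pos = 6, neg = 8, p = 0.790527, fail to reject H0.


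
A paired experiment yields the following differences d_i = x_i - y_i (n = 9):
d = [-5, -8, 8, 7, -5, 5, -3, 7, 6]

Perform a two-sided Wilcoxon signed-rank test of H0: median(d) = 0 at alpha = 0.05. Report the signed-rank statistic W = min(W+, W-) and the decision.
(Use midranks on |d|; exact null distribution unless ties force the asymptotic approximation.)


Step 1: Drop any zero differences (none here) and take |d_i|.
|d| = [5, 8, 8, 7, 5, 5, 3, 7, 6]
Step 2: Midrank |d_i| (ties get averaged ranks).
ranks: |5|->3, |8|->8.5, |8|->8.5, |7|->6.5, |5|->3, |5|->3, |3|->1, |7|->6.5, |6|->5
Step 3: Attach original signs; sum ranks with positive sign and with negative sign.
W+ = 8.5 + 6.5 + 3 + 6.5 + 5 = 29.5
W- = 3 + 8.5 + 3 + 1 = 15.5
(Check: W+ + W- = 45 should equal n(n+1)/2 = 45.)
Step 4: Test statistic W = min(W+, W-) = 15.5.
Step 5: Ties in |d|, so use the tie-corrected normal approximation.
        E[W] = n(n+1)/4 = 9*10/4 = 22.5.
        Tie groups: |d|=5 (t=3), |d|=7 (t=2), |d|=8 (t=2); sum(t^3 - t) = 36.
        Var[W] = n(n+1)(2n+1)/24 - sum(t^3-t)/48 = 1710/24 - 36/48 = 70.5.
        z = (W - E[W]) / sqrt(Var[W]) = (15.5 - 22.5) / 8.3964 = -0.8337.
        Two-sided p = 2*Phi(z) = 0.404457.
Step 6: alpha = 0.05. fail to reject H0.

W+ = 29.5, W- = 15.5, W = min = 15.5, p = 0.404457, fail to reject H0.


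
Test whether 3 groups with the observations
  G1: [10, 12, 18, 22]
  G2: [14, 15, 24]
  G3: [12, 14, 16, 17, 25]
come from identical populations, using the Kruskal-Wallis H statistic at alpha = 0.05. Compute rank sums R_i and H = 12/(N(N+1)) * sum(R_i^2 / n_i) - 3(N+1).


Step 1: Combine all N = 12 observations and assign midranks.
sorted (value, group, rank): (10,G1,1), (12,G1,2.5), (12,G3,2.5), (14,G2,4.5), (14,G3,4.5), (15,G2,6), (16,G3,7), (17,G3,8), (18,G1,9), (22,G1,10), (24,G2,11), (25,G3,12)
Step 2: Sum ranks within each group.
R_1 = 22.5 (n_1 = 4)
R_2 = 21.5 (n_2 = 3)
R_3 = 34 (n_3 = 5)
Step 3: H = 12/(N(N+1)) * sum(R_i^2/n_i) - 3(N+1)
     = 12/(12*13) * (22.5^2/4 + 21.5^2/3 + 34^2/5) - 3*13
     = 0.076923 * 511.846 - 39
     = 0.372756.
Step 4: Ties present; correction factor C = 1 - 12/(12^3 - 12) = 0.993007. Corrected H = 0.372756 / 0.993007 = 0.375381.
Step 5: Under H0, H ~ chi^2(2); p-value = 0.828871.
Step 6: alpha = 0.05. fail to reject H0.

H = 0.3754, df = 2, p = 0.828871, fail to reject H0.


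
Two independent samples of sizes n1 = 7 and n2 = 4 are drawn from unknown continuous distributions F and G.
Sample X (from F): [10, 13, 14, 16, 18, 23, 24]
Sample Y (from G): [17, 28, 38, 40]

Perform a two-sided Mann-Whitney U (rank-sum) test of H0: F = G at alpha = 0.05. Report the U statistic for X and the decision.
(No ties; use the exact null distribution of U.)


Step 1: Combine and sort all 11 observations; assign midranks.
sorted (value, group): (10,X), (13,X), (14,X), (16,X), (17,Y), (18,X), (23,X), (24,X), (28,Y), (38,Y), (40,Y)
ranks: 10->1, 13->2, 14->3, 16->4, 17->5, 18->6, 23->7, 24->8, 28->9, 38->10, 40->11
Step 2: Rank sum for X: R1 = 1 + 2 + 3 + 4 + 6 + 7 + 8 = 31.
Step 3: U_X = R1 - n1(n1+1)/2 = 31 - 7*8/2 = 31 - 28 = 3.
       U_Y = n1*n2 - U_X = 28 - 3 = 25.
Step 4: No ties, so the exact null distribution of U (based on enumerating the C(11,7) = 330 equally likely rank assignments) gives the two-sided p-value.
Step 5: p-value = 0.042424; compare to alpha = 0.05. reject H0.

U_X = 3, p = 0.042424, reject H0 at alpha = 0.05.


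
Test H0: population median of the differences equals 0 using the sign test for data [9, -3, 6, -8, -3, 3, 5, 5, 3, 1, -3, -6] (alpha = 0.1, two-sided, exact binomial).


Step 1: Discard zero differences. Original n = 12; n_eff = number of nonzero differences = 12.
Nonzero differences (with sign): +9, -3, +6, -8, -3, +3, +5, +5, +3, +1, -3, -6
Step 2: Count signs: positive = 7, negative = 5.
Step 3: Under H0: P(positive) = 0.5, so the number of positives S ~ Bin(12, 0.5).
Step 4: Two-sided exact p-value = sum of Bin(12,0.5) probabilities at or below the observed probability = 0.774414.
Step 5: alpha = 0.1. fail to reject H0.

n_eff = 12, pos = 7, neg = 5, p = 0.774414, fail to reject H0.


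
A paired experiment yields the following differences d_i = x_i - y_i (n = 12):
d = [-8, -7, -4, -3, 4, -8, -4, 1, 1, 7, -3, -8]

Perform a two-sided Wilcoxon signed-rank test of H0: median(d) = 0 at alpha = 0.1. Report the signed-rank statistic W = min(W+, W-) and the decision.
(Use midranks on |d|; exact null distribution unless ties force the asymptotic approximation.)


Step 1: Drop any zero differences (none here) and take |d_i|.
|d| = [8, 7, 4, 3, 4, 8, 4, 1, 1, 7, 3, 8]
Step 2: Midrank |d_i| (ties get averaged ranks).
ranks: |8|->11, |7|->8.5, |4|->6, |3|->3.5, |4|->6, |8|->11, |4|->6, |1|->1.5, |1|->1.5, |7|->8.5, |3|->3.5, |8|->11
Step 3: Attach original signs; sum ranks with positive sign and with negative sign.
W+ = 6 + 1.5 + 1.5 + 8.5 = 17.5
W- = 11 + 8.5 + 6 + 3.5 + 11 + 6 + 3.5 + 11 = 60.5
(Check: W+ + W- = 78 should equal n(n+1)/2 = 78.)
Step 4: Test statistic W = min(W+, W-) = 17.5.
Step 5: Ties in |d|, so use the tie-corrected normal approximation.
        E[W] = n(n+1)/4 = 12*13/4 = 39.
        Tie groups: |d|=1 (t=2), |d|=3 (t=2), |d|=4 (t=3), |d|=7 (t=2), |d|=8 (t=3); sum(t^3 - t) = 66.
        Var[W] = n(n+1)(2n+1)/24 - sum(t^3-t)/48 = 3900/24 - 66/48 = 161.125.
        z = (W - E[W]) / sqrt(Var[W]) = (17.5 - 39) / 12.6935 = -1.6938.
        Two-sided p = 2*Phi(z) = 0.090307.
Step 6: alpha = 0.1. reject H0.

W+ = 17.5, W- = 60.5, W = min = 17.5, p = 0.090307, reject H0.


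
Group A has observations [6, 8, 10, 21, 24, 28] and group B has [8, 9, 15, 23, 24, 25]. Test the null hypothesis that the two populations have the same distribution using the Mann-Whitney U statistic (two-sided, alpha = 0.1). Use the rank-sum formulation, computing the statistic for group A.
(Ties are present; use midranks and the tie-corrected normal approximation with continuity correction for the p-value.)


Step 1: Combine and sort all 12 observations; assign midranks.
sorted (value, group): (6,X), (8,X), (8,Y), (9,Y), (10,X), (15,Y), (21,X), (23,Y), (24,X), (24,Y), (25,Y), (28,X)
ranks: 6->1, 8->2.5, 8->2.5, 9->4, 10->5, 15->6, 21->7, 23->8, 24->9.5, 24->9.5, 25->11, 28->12
Step 2: Rank sum for X: R1 = 1 + 2.5 + 5 + 7 + 9.5 + 12 = 37.
Step 3: U_X = R1 - n1(n1+1)/2 = 37 - 6*7/2 = 37 - 21 = 16.
       U_Y = n1*n2 - U_X = 36 - 16 = 20.
Step 4: Ties are present, so use the tie-corrected normal approximation (with continuity correction) for the p-value.
Step 5: p-value = 0.809527; compare to alpha = 0.1. fail to reject H0.

U_X = 16, p = 0.809527, fail to reject H0 at alpha = 0.1.


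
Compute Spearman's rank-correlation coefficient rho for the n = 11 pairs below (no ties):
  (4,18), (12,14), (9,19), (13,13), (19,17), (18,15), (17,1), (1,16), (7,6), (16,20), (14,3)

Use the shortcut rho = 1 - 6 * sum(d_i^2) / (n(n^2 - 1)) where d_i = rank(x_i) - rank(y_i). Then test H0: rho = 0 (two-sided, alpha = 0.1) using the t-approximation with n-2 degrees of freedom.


Step 1: Rank x and y separately (midranks; no ties here).
rank(x): 4->2, 12->5, 9->4, 13->6, 19->11, 18->10, 17->9, 1->1, 7->3, 16->8, 14->7
rank(y): 18->9, 14->5, 19->10, 13->4, 17->8, 15->6, 1->1, 16->7, 6->3, 20->11, 3->2
Step 2: d_i = R_x(i) - R_y(i); compute d_i^2.
  (2-9)^2=49, (5-5)^2=0, (4-10)^2=36, (6-4)^2=4, (11-8)^2=9, (10-6)^2=16, (9-1)^2=64, (1-7)^2=36, (3-3)^2=0, (8-11)^2=9, (7-2)^2=25
sum(d^2) = 248.
Step 3: rho = 1 - 6*248 / (11*(11^2 - 1)) = 1 - 1488/1320 = -0.127273.
Step 4: Under H0, t = rho * sqrt((n-2)/(1-rho^2)) = -0.3849 ~ t(9).
Step 5: Two-sided p-value from the t-distribution with 9 df = 0.709215.
Step 6: alpha = 0.1. fail to reject H0.

rho = -0.1273, p = 0.709215, fail to reject H0 at alpha = 0.1.


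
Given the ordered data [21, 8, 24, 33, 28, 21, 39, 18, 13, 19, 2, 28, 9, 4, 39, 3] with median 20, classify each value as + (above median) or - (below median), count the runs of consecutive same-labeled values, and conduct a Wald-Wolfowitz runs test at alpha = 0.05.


Step 1: Compute median = 20; label A = above, B = below.
Labels in order: ABAAAAABBBBABBAB  (n_A = 8, n_B = 8)
Step 2: Count runs R = 8.
Step 3: Under H0 (random ordering), E[R] = 2*n_A*n_B/(n_A+n_B) + 1 = 2*8*8/16 + 1 = 9.0000.
        Var[R] = 2*n_A*n_B*(2*n_A*n_B - n_A - n_B) / ((n_A+n_B)^2 * (n_A+n_B-1)) = 14336/3840 = 3.7333.
        SD[R] = 1.9322.
Step 4: Continuity-corrected z = (R + 0.5 - E[R]) / SD[R] = (8 + 0.5 - 9.0000) / 1.9322 = -0.2588.
Step 5: Two-sided p-value via normal approximation = 2*(1 - Phi(|z|)) = 0.795809.
Step 6: alpha = 0.05. fail to reject H0.

R = 8, z = -0.2588, p = 0.795809, fail to reject H0.


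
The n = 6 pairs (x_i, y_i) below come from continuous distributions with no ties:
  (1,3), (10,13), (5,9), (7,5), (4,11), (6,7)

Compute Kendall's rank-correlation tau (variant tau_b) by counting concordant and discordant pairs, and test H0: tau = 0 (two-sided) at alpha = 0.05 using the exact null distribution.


Step 1: Enumerate the 15 unordered pairs (i,j) with i<j and classify each by sign(x_j-x_i) * sign(y_j-y_i).
  (1,2):dx=+9,dy=+10->C; (1,3):dx=+4,dy=+6->C; (1,4):dx=+6,dy=+2->C; (1,5):dx=+3,dy=+8->C
  (1,6):dx=+5,dy=+4->C; (2,3):dx=-5,dy=-4->C; (2,4):dx=-3,dy=-8->C; (2,5):dx=-6,dy=-2->C
  (2,6):dx=-4,dy=-6->C; (3,4):dx=+2,dy=-4->D; (3,5):dx=-1,dy=+2->D; (3,6):dx=+1,dy=-2->D
  (4,5):dx=-3,dy=+6->D; (4,6):dx=-1,dy=+2->D; (5,6):dx=+2,dy=-4->D
Step 2: C = 9, D = 6, total pairs = 15.
Step 3: tau = (C - D)/(n(n-1)/2) = (9 - 6)/15 = 0.200000.
Step 4: Exact two-sided p-value (enumerate n! = 720 permutations of y under H0): p = 0.719444.
Step 5: alpha = 0.05. fail to reject H0.

tau_b = 0.2000 (C=9, D=6), p = 0.719444, fail to reject H0.


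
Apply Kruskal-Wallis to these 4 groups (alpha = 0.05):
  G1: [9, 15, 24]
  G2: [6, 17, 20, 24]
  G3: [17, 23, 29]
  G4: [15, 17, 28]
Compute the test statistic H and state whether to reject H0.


Step 1: Combine all N = 13 observations and assign midranks.
sorted (value, group, rank): (6,G2,1), (9,G1,2), (15,G1,3.5), (15,G4,3.5), (17,G2,6), (17,G3,6), (17,G4,6), (20,G2,8), (23,G3,9), (24,G1,10.5), (24,G2,10.5), (28,G4,12), (29,G3,13)
Step 2: Sum ranks within each group.
R_1 = 16 (n_1 = 3)
R_2 = 25.5 (n_2 = 4)
R_3 = 28 (n_3 = 3)
R_4 = 21.5 (n_4 = 3)
Step 3: H = 12/(N(N+1)) * sum(R_i^2/n_i) - 3(N+1)
     = 12/(13*14) * (16^2/3 + 25.5^2/4 + 28^2/3 + 21.5^2/3) - 3*14
     = 0.065934 * 663.312 - 42
     = 1.734890.
Step 4: Ties present; correction factor C = 1 - 36/(13^3 - 13) = 0.983516. Corrected H = 1.734890 / 0.983516 = 1.763966.
Step 5: Under H0, H ~ chi^2(3); p-value = 0.622807.
Step 6: alpha = 0.05. fail to reject H0.

H = 1.7640, df = 3, p = 0.622807, fail to reject H0.


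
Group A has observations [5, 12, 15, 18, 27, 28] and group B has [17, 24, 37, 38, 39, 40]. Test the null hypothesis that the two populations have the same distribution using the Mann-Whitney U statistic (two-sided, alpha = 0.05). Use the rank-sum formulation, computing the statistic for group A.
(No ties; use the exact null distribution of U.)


Step 1: Combine and sort all 12 observations; assign midranks.
sorted (value, group): (5,X), (12,X), (15,X), (17,Y), (18,X), (24,Y), (27,X), (28,X), (37,Y), (38,Y), (39,Y), (40,Y)
ranks: 5->1, 12->2, 15->3, 17->4, 18->5, 24->6, 27->7, 28->8, 37->9, 38->10, 39->11, 40->12
Step 2: Rank sum for X: R1 = 1 + 2 + 3 + 5 + 7 + 8 = 26.
Step 3: U_X = R1 - n1(n1+1)/2 = 26 - 6*7/2 = 26 - 21 = 5.
       U_Y = n1*n2 - U_X = 36 - 5 = 31.
Step 4: No ties, so the exact null distribution of U (based on enumerating the C(12,6) = 924 equally likely rank assignments) gives the two-sided p-value.
Step 5: p-value = 0.041126; compare to alpha = 0.05. reject H0.

U_X = 5, p = 0.041126, reject H0 at alpha = 0.05.


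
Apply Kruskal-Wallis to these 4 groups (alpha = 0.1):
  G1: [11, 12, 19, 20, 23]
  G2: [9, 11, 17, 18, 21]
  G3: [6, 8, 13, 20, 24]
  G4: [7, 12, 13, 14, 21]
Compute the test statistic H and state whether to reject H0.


Step 1: Combine all N = 20 observations and assign midranks.
sorted (value, group, rank): (6,G3,1), (7,G4,2), (8,G3,3), (9,G2,4), (11,G1,5.5), (11,G2,5.5), (12,G1,7.5), (12,G4,7.5), (13,G3,9.5), (13,G4,9.5), (14,G4,11), (17,G2,12), (18,G2,13), (19,G1,14), (20,G1,15.5), (20,G3,15.5), (21,G2,17.5), (21,G4,17.5), (23,G1,19), (24,G3,20)
Step 2: Sum ranks within each group.
R_1 = 61.5 (n_1 = 5)
R_2 = 52 (n_2 = 5)
R_3 = 49 (n_3 = 5)
R_4 = 47.5 (n_4 = 5)
Step 3: H = 12/(N(N+1)) * sum(R_i^2/n_i) - 3(N+1)
     = 12/(20*21) * (61.5^2/5 + 52^2/5 + 49^2/5 + 47.5^2/5) - 3*21
     = 0.028571 * 2228.7 - 63
     = 0.677143.
Step 4: Ties present; correction factor C = 1 - 30/(20^3 - 20) = 0.996241. Corrected H = 0.677143 / 0.996241 = 0.679698.
Step 5: Under H0, H ~ chi^2(3); p-value = 0.877968.
Step 6: alpha = 0.1. fail to reject H0.

H = 0.6797, df = 3, p = 0.877968, fail to reject H0.


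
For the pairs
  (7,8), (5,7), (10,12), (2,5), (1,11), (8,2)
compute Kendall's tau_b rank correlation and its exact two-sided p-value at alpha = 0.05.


Step 1: Enumerate the 15 unordered pairs (i,j) with i<j and classify each by sign(x_j-x_i) * sign(y_j-y_i).
  (1,2):dx=-2,dy=-1->C; (1,3):dx=+3,dy=+4->C; (1,4):dx=-5,dy=-3->C; (1,5):dx=-6,dy=+3->D
  (1,6):dx=+1,dy=-6->D; (2,3):dx=+5,dy=+5->C; (2,4):dx=-3,dy=-2->C; (2,5):dx=-4,dy=+4->D
  (2,6):dx=+3,dy=-5->D; (3,4):dx=-8,dy=-7->C; (3,5):dx=-9,dy=-1->C; (3,6):dx=-2,dy=-10->C
  (4,5):dx=-1,dy=+6->D; (4,6):dx=+6,dy=-3->D; (5,6):dx=+7,dy=-9->D
Step 2: C = 8, D = 7, total pairs = 15.
Step 3: tau = (C - D)/(n(n-1)/2) = (8 - 7)/15 = 0.066667.
Step 4: Exact two-sided p-value (enumerate n! = 720 permutations of y under H0): p = 1.000000.
Step 5: alpha = 0.05. fail to reject H0.

tau_b = 0.0667 (C=8, D=7), p = 1.000000, fail to reject H0.


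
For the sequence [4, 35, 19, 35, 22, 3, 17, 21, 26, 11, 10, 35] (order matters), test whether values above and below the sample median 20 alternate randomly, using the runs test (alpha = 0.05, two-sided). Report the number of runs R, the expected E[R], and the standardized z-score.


Step 1: Compute median = 20; label A = above, B = below.
Labels in order: BABAABBAABBA  (n_A = 6, n_B = 6)
Step 2: Count runs R = 8.
Step 3: Under H0 (random ordering), E[R] = 2*n_A*n_B/(n_A+n_B) + 1 = 2*6*6/12 + 1 = 7.0000.
        Var[R] = 2*n_A*n_B*(2*n_A*n_B - n_A - n_B) / ((n_A+n_B)^2 * (n_A+n_B-1)) = 4320/1584 = 2.7273.
        SD[R] = 1.6514.
Step 4: Continuity-corrected z = (R - 0.5 - E[R]) / SD[R] = (8 - 0.5 - 7.0000) / 1.6514 = 0.3028.
Step 5: Two-sided p-value via normal approximation = 2*(1 - Phi(|z|)) = 0.762069.
Step 6: alpha = 0.05. fail to reject H0.

R = 8, z = 0.3028, p = 0.762069, fail to reject H0.


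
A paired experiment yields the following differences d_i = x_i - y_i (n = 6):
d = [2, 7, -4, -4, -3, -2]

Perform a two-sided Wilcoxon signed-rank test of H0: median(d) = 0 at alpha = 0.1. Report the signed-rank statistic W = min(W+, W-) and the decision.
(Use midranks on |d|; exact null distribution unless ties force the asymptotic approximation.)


Step 1: Drop any zero differences (none here) and take |d_i|.
|d| = [2, 7, 4, 4, 3, 2]
Step 2: Midrank |d_i| (ties get averaged ranks).
ranks: |2|->1.5, |7|->6, |4|->4.5, |4|->4.5, |3|->3, |2|->1.5
Step 3: Attach original signs; sum ranks with positive sign and with negative sign.
W+ = 1.5 + 6 = 7.5
W- = 4.5 + 4.5 + 3 + 1.5 = 13.5
(Check: W+ + W- = 21 should equal n(n+1)/2 = 21.)
Step 4: Test statistic W = min(W+, W-) = 7.5.
Step 5: Ties in |d|, so use the tie-corrected normal approximation.
        E[W] = n(n+1)/4 = 6*7/4 = 10.5.
        Tie groups: |d|=2 (t=2), |d|=4 (t=2); sum(t^3 - t) = 12.
        Var[W] = n(n+1)(2n+1)/24 - sum(t^3-t)/48 = 546/24 - 12/48 = 22.5.
        z = (W - E[W]) / sqrt(Var[W]) = (7.5 - 10.5) / 4.7434 = -0.6325.
        Two-sided p = 2*Phi(z) = 0.527089.
Step 6: alpha = 0.1. fail to reject H0.

W+ = 7.5, W- = 13.5, W = min = 7.5, p = 0.527089, fail to reject H0.


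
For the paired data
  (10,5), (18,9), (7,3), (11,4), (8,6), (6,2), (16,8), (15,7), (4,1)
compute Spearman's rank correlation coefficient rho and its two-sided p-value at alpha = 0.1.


Step 1: Rank x and y separately (midranks; no ties here).
rank(x): 10->5, 18->9, 7->3, 11->6, 8->4, 6->2, 16->8, 15->7, 4->1
rank(y): 5->5, 9->9, 3->3, 4->4, 6->6, 2->2, 8->8, 7->7, 1->1
Step 2: d_i = R_x(i) - R_y(i); compute d_i^2.
  (5-5)^2=0, (9-9)^2=0, (3-3)^2=0, (6-4)^2=4, (4-6)^2=4, (2-2)^2=0, (8-8)^2=0, (7-7)^2=0, (1-1)^2=0
sum(d^2) = 8.
Step 3: rho = 1 - 6*8 / (9*(9^2 - 1)) = 1 - 48/720 = 0.933333.
Step 4: Under H0, t = rho * sqrt((n-2)/(1-rho^2)) = 6.8783 ~ t(7).
Step 5: Two-sided p-value from the t-distribution with 7 df = 0.000236.
Step 6: alpha = 0.1. reject H0.

rho = 0.9333, p = 0.000236, reject H0 at alpha = 0.1.


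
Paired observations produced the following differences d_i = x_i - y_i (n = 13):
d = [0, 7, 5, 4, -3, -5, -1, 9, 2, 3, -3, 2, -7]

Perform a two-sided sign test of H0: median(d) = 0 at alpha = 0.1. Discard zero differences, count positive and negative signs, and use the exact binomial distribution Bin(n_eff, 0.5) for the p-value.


Step 1: Discard zero differences. Original n = 13; n_eff = number of nonzero differences = 12.
Nonzero differences (with sign): +7, +5, +4, -3, -5, -1, +9, +2, +3, -3, +2, -7
Step 2: Count signs: positive = 7, negative = 5.
Step 3: Under H0: P(positive) = 0.5, so the number of positives S ~ Bin(12, 0.5).
Step 4: Two-sided exact p-value = sum of Bin(12,0.5) probabilities at or below the observed probability = 0.774414.
Step 5: alpha = 0.1. fail to reject H0.

n_eff = 12, pos = 7, neg = 5, p = 0.774414, fail to reject H0.


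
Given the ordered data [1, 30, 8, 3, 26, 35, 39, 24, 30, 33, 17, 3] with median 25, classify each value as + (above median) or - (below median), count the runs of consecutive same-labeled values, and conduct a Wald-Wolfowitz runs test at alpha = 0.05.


Step 1: Compute median = 25; label A = above, B = below.
Labels in order: BABBAAABAABB  (n_A = 6, n_B = 6)
Step 2: Count runs R = 7.
Step 3: Under H0 (random ordering), E[R] = 2*n_A*n_B/(n_A+n_B) + 1 = 2*6*6/12 + 1 = 7.0000.
        Var[R] = 2*n_A*n_B*(2*n_A*n_B - n_A - n_B) / ((n_A+n_B)^2 * (n_A+n_B-1)) = 4320/1584 = 2.7273.
        SD[R] = 1.6514.
Step 4: R = E[R], so z = 0 with no continuity correction.
Step 5: Two-sided p-value via normal approximation = 2*(1 - Phi(|z|)) = 1.000000.
Step 6: alpha = 0.05. fail to reject H0.

R = 7, z = 0.0000, p = 1.000000, fail to reject H0.


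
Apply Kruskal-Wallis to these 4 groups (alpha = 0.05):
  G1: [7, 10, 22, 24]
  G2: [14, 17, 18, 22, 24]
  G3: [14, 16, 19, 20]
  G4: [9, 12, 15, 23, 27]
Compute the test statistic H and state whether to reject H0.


Step 1: Combine all N = 18 observations and assign midranks.
sorted (value, group, rank): (7,G1,1), (9,G4,2), (10,G1,3), (12,G4,4), (14,G2,5.5), (14,G3,5.5), (15,G4,7), (16,G3,8), (17,G2,9), (18,G2,10), (19,G3,11), (20,G3,12), (22,G1,13.5), (22,G2,13.5), (23,G4,15), (24,G1,16.5), (24,G2,16.5), (27,G4,18)
Step 2: Sum ranks within each group.
R_1 = 34 (n_1 = 4)
R_2 = 54.5 (n_2 = 5)
R_3 = 36.5 (n_3 = 4)
R_4 = 46 (n_4 = 5)
Step 3: H = 12/(N(N+1)) * sum(R_i^2/n_i) - 3(N+1)
     = 12/(18*19) * (34^2/4 + 54.5^2/5 + 36.5^2/4 + 46^2/5) - 3*19
     = 0.035088 * 1639.31 - 57
     = 0.519737.
Step 4: Ties present; correction factor C = 1 - 18/(18^3 - 18) = 0.996904. Corrected H = 0.519737 / 0.996904 = 0.521351.
Step 5: Under H0, H ~ chi^2(3); p-value = 0.914176.
Step 6: alpha = 0.05. fail to reject H0.

H = 0.5214, df = 3, p = 0.914176, fail to reject H0.


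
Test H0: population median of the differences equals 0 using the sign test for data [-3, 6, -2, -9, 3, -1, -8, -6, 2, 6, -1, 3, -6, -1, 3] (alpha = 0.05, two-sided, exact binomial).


Step 1: Discard zero differences. Original n = 15; n_eff = number of nonzero differences = 15.
Nonzero differences (with sign): -3, +6, -2, -9, +3, -1, -8, -6, +2, +6, -1, +3, -6, -1, +3
Step 2: Count signs: positive = 6, negative = 9.
Step 3: Under H0: P(positive) = 0.5, so the number of positives S ~ Bin(15, 0.5).
Step 4: Two-sided exact p-value = sum of Bin(15,0.5) probabilities at or below the observed probability = 0.607239.
Step 5: alpha = 0.05. fail to reject H0.

n_eff = 15, pos = 6, neg = 9, p = 0.607239, fail to reject H0.


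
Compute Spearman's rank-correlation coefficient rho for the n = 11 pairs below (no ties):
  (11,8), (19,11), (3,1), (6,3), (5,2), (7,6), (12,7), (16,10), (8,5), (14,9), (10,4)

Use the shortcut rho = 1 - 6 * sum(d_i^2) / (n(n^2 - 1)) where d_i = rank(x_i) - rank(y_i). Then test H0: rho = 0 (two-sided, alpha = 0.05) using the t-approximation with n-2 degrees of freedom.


Step 1: Rank x and y separately (midranks; no ties here).
rank(x): 11->7, 19->11, 3->1, 6->3, 5->2, 7->4, 12->8, 16->10, 8->5, 14->9, 10->6
rank(y): 8->8, 11->11, 1->1, 3->3, 2->2, 6->6, 7->7, 10->10, 5->5, 9->9, 4->4
Step 2: d_i = R_x(i) - R_y(i); compute d_i^2.
  (7-8)^2=1, (11-11)^2=0, (1-1)^2=0, (3-3)^2=0, (2-2)^2=0, (4-6)^2=4, (8-7)^2=1, (10-10)^2=0, (5-5)^2=0, (9-9)^2=0, (6-4)^2=4
sum(d^2) = 10.
Step 3: rho = 1 - 6*10 / (11*(11^2 - 1)) = 1 - 60/1320 = 0.954545.
Step 4: Under H0, t = rho * sqrt((n-2)/(1-rho^2)) = 9.6074 ~ t(9).
Step 5: Two-sided p-value from the t-distribution with 9 df = 0.000005.
Step 6: alpha = 0.05. reject H0.

rho = 0.9545, p = 0.000005, reject H0 at alpha = 0.05.


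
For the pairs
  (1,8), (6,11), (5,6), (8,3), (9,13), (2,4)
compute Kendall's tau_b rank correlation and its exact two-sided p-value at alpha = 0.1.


Step 1: Enumerate the 15 unordered pairs (i,j) with i<j and classify each by sign(x_j-x_i) * sign(y_j-y_i).
  (1,2):dx=+5,dy=+3->C; (1,3):dx=+4,dy=-2->D; (1,4):dx=+7,dy=-5->D; (1,5):dx=+8,dy=+5->C
  (1,6):dx=+1,dy=-4->D; (2,3):dx=-1,dy=-5->C; (2,4):dx=+2,dy=-8->D; (2,5):dx=+3,dy=+2->C
  (2,6):dx=-4,dy=-7->C; (3,4):dx=+3,dy=-3->D; (3,5):dx=+4,dy=+7->C; (3,6):dx=-3,dy=-2->C
  (4,5):dx=+1,dy=+10->C; (4,6):dx=-6,dy=+1->D; (5,6):dx=-7,dy=-9->C
Step 2: C = 9, D = 6, total pairs = 15.
Step 3: tau = (C - D)/(n(n-1)/2) = (9 - 6)/15 = 0.200000.
Step 4: Exact two-sided p-value (enumerate n! = 720 permutations of y under H0): p = 0.719444.
Step 5: alpha = 0.1. fail to reject H0.

tau_b = 0.2000 (C=9, D=6), p = 0.719444, fail to reject H0.


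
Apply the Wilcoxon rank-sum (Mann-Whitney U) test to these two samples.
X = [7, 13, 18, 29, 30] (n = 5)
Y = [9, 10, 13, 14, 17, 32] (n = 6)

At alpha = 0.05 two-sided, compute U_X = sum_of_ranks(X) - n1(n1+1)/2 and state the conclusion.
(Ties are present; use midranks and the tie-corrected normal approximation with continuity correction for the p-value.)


Step 1: Combine and sort all 11 observations; assign midranks.
sorted (value, group): (7,X), (9,Y), (10,Y), (13,X), (13,Y), (14,Y), (17,Y), (18,X), (29,X), (30,X), (32,Y)
ranks: 7->1, 9->2, 10->3, 13->4.5, 13->4.5, 14->6, 17->7, 18->8, 29->9, 30->10, 32->11
Step 2: Rank sum for X: R1 = 1 + 4.5 + 8 + 9 + 10 = 32.5.
Step 3: U_X = R1 - n1(n1+1)/2 = 32.5 - 5*6/2 = 32.5 - 15 = 17.5.
       U_Y = n1*n2 - U_X = 30 - 17.5 = 12.5.
Step 4: Ties are present, so use the tie-corrected normal approximation (with continuity correction) for the p-value.
Step 5: p-value = 0.714379; compare to alpha = 0.05. fail to reject H0.

U_X = 17.5, p = 0.714379, fail to reject H0 at alpha = 0.05.


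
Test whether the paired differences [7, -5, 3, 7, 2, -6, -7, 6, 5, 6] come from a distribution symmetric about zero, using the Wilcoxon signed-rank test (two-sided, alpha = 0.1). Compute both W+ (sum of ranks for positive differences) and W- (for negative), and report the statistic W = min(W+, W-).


Step 1: Drop any zero differences (none here) and take |d_i|.
|d| = [7, 5, 3, 7, 2, 6, 7, 6, 5, 6]
Step 2: Midrank |d_i| (ties get averaged ranks).
ranks: |7|->9, |5|->3.5, |3|->2, |7|->9, |2|->1, |6|->6, |7|->9, |6|->6, |5|->3.5, |6|->6
Step 3: Attach original signs; sum ranks with positive sign and with negative sign.
W+ = 9 + 2 + 9 + 1 + 6 + 3.5 + 6 = 36.5
W- = 3.5 + 6 + 9 = 18.5
(Check: W+ + W- = 55 should equal n(n+1)/2 = 55.)
Step 4: Test statistic W = min(W+, W-) = 18.5.
Step 5: Ties in |d|, so use the tie-corrected normal approximation.
        E[W] = n(n+1)/4 = 10*11/4 = 27.5.
        Tie groups: |d|=5 (t=2), |d|=6 (t=3), |d|=7 (t=3); sum(t^3 - t) = 54.
        Var[W] = n(n+1)(2n+1)/24 - sum(t^3-t)/48 = 2310/24 - 54/48 = 95.125.
        z = (W - E[W]) / sqrt(Var[W]) = (18.5 - 27.5) / 9.7532 = -0.9228.
        Two-sided p = 2*Phi(z) = 0.356125.
Step 6: alpha = 0.1. fail to reject H0.

W+ = 36.5, W- = 18.5, W = min = 18.5, p = 0.356125, fail to reject H0.


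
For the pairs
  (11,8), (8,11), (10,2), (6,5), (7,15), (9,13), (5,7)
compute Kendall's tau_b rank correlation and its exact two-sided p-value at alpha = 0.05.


Step 1: Enumerate the 21 unordered pairs (i,j) with i<j and classify each by sign(x_j-x_i) * sign(y_j-y_i).
  (1,2):dx=-3,dy=+3->D; (1,3):dx=-1,dy=-6->C; (1,4):dx=-5,dy=-3->C; (1,5):dx=-4,dy=+7->D
  (1,6):dx=-2,dy=+5->D; (1,7):dx=-6,dy=-1->C; (2,3):dx=+2,dy=-9->D; (2,4):dx=-2,dy=-6->C
  (2,5):dx=-1,dy=+4->D; (2,6):dx=+1,dy=+2->C; (2,7):dx=-3,dy=-4->C; (3,4):dx=-4,dy=+3->D
  (3,5):dx=-3,dy=+13->D; (3,6):dx=-1,dy=+11->D; (3,7):dx=-5,dy=+5->D; (4,5):dx=+1,dy=+10->C
  (4,6):dx=+3,dy=+8->C; (4,7):dx=-1,dy=+2->D; (5,6):dx=+2,dy=-2->D; (5,7):dx=-2,dy=-8->C
  (6,7):dx=-4,dy=-6->C
Step 2: C = 10, D = 11, total pairs = 21.
Step 3: tau = (C - D)/(n(n-1)/2) = (10 - 11)/21 = -0.047619.
Step 4: Exact two-sided p-value (enumerate n! = 5040 permutations of y under H0): p = 1.000000.
Step 5: alpha = 0.05. fail to reject H0.

tau_b = -0.0476 (C=10, D=11), p = 1.000000, fail to reject H0.


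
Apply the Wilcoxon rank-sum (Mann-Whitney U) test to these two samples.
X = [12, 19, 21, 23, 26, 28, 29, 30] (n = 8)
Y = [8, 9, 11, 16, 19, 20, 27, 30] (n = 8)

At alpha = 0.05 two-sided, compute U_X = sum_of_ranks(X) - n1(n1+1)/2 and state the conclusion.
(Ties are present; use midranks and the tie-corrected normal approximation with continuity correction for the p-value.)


Step 1: Combine and sort all 16 observations; assign midranks.
sorted (value, group): (8,Y), (9,Y), (11,Y), (12,X), (16,Y), (19,X), (19,Y), (20,Y), (21,X), (23,X), (26,X), (27,Y), (28,X), (29,X), (30,X), (30,Y)
ranks: 8->1, 9->2, 11->3, 12->4, 16->5, 19->6.5, 19->6.5, 20->8, 21->9, 23->10, 26->11, 27->12, 28->13, 29->14, 30->15.5, 30->15.5
Step 2: Rank sum for X: R1 = 4 + 6.5 + 9 + 10 + 11 + 13 + 14 + 15.5 = 83.
Step 3: U_X = R1 - n1(n1+1)/2 = 83 - 8*9/2 = 83 - 36 = 47.
       U_Y = n1*n2 - U_X = 64 - 47 = 17.
Step 4: Ties are present, so use the tie-corrected normal approximation (with continuity correction) for the p-value.
Step 5: p-value = 0.127247; compare to alpha = 0.05. fail to reject H0.

U_X = 47, p = 0.127247, fail to reject H0 at alpha = 0.05.


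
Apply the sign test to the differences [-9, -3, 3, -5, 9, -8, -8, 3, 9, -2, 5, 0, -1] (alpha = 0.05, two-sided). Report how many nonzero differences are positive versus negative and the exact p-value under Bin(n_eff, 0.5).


Step 1: Discard zero differences. Original n = 13; n_eff = number of nonzero differences = 12.
Nonzero differences (with sign): -9, -3, +3, -5, +9, -8, -8, +3, +9, -2, +5, -1
Step 2: Count signs: positive = 5, negative = 7.
Step 3: Under H0: P(positive) = 0.5, so the number of positives S ~ Bin(12, 0.5).
Step 4: Two-sided exact p-value = sum of Bin(12,0.5) probabilities at or below the observed probability = 0.774414.
Step 5: alpha = 0.05. fail to reject H0.

n_eff = 12, pos = 5, neg = 7, p = 0.774414, fail to reject H0.


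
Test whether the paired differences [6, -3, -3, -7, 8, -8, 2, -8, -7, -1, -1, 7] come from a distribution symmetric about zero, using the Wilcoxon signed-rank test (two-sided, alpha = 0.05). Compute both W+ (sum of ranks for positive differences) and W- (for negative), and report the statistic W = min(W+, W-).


Step 1: Drop any zero differences (none here) and take |d_i|.
|d| = [6, 3, 3, 7, 8, 8, 2, 8, 7, 1, 1, 7]
Step 2: Midrank |d_i| (ties get averaged ranks).
ranks: |6|->6, |3|->4.5, |3|->4.5, |7|->8, |8|->11, |8|->11, |2|->3, |8|->11, |7|->8, |1|->1.5, |1|->1.5, |7|->8
Step 3: Attach original signs; sum ranks with positive sign and with negative sign.
W+ = 6 + 11 + 3 + 8 = 28
W- = 4.5 + 4.5 + 8 + 11 + 11 + 8 + 1.5 + 1.5 = 50
(Check: W+ + W- = 78 should equal n(n+1)/2 = 78.)
Step 4: Test statistic W = min(W+, W-) = 28.
Step 5: Ties in |d|, so use the tie-corrected normal approximation.
        E[W] = n(n+1)/4 = 12*13/4 = 39.
        Tie groups: |d|=1 (t=2), |d|=3 (t=2), |d|=7 (t=3), |d|=8 (t=3); sum(t^3 - t) = 60.
        Var[W] = n(n+1)(2n+1)/24 - sum(t^3-t)/48 = 3900/24 - 60/48 = 161.25.
        z = (W - E[W]) / sqrt(Var[W]) = (28 - 39) / 12.6984 = -0.8662.
        Two-sided p = 2*Phi(z) = 0.386354.
Step 6: alpha = 0.05. fail to reject H0.

W+ = 28, W- = 50, W = min = 28, p = 0.386354, fail to reject H0.


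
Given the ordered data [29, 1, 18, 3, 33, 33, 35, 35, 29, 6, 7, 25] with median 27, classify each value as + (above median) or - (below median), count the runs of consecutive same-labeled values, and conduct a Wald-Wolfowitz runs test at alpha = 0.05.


Step 1: Compute median = 27; label A = above, B = below.
Labels in order: ABBBAAAAABBB  (n_A = 6, n_B = 6)
Step 2: Count runs R = 4.
Step 3: Under H0 (random ordering), E[R] = 2*n_A*n_B/(n_A+n_B) + 1 = 2*6*6/12 + 1 = 7.0000.
        Var[R] = 2*n_A*n_B*(2*n_A*n_B - n_A - n_B) / ((n_A+n_B)^2 * (n_A+n_B-1)) = 4320/1584 = 2.7273.
        SD[R] = 1.6514.
Step 4: Continuity-corrected z = (R + 0.5 - E[R]) / SD[R] = (4 + 0.5 - 7.0000) / 1.6514 = -1.5138.
Step 5: Two-sided p-value via normal approximation = 2*(1 - Phi(|z|)) = 0.130070.
Step 6: alpha = 0.05. fail to reject H0.

R = 4, z = -1.5138, p = 0.130070, fail to reject H0.


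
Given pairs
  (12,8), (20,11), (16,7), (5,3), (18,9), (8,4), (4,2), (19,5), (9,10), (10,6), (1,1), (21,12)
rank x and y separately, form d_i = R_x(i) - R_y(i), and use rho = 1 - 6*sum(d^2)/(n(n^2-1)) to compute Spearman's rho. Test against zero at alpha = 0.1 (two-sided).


Step 1: Rank x and y separately (midranks; no ties here).
rank(x): 12->7, 20->11, 16->8, 5->3, 18->9, 8->4, 4->2, 19->10, 9->5, 10->6, 1->1, 21->12
rank(y): 8->8, 11->11, 7->7, 3->3, 9->9, 4->4, 2->2, 5->5, 10->10, 6->6, 1->1, 12->12
Step 2: d_i = R_x(i) - R_y(i); compute d_i^2.
  (7-8)^2=1, (11-11)^2=0, (8-7)^2=1, (3-3)^2=0, (9-9)^2=0, (4-4)^2=0, (2-2)^2=0, (10-5)^2=25, (5-10)^2=25, (6-6)^2=0, (1-1)^2=0, (12-12)^2=0
sum(d^2) = 52.
Step 3: rho = 1 - 6*52 / (12*(12^2 - 1)) = 1 - 312/1716 = 0.818182.
Step 4: Under H0, t = rho * sqrt((n-2)/(1-rho^2)) = 4.5000 ~ t(10).
Step 5: Two-sided p-value from the t-distribution with 10 df = 0.001143.
Step 6: alpha = 0.1. reject H0.

rho = 0.8182, p = 0.001143, reject H0 at alpha = 0.1.


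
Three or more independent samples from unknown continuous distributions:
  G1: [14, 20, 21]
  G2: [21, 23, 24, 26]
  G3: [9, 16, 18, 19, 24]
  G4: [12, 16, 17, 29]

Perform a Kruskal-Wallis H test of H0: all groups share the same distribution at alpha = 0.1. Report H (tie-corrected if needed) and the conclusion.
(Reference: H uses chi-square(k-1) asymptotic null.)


Step 1: Combine all N = 16 observations and assign midranks.
sorted (value, group, rank): (9,G3,1), (12,G4,2), (14,G1,3), (16,G3,4.5), (16,G4,4.5), (17,G4,6), (18,G3,7), (19,G3,8), (20,G1,9), (21,G1,10.5), (21,G2,10.5), (23,G2,12), (24,G2,13.5), (24,G3,13.5), (26,G2,15), (29,G4,16)
Step 2: Sum ranks within each group.
R_1 = 22.5 (n_1 = 3)
R_2 = 51 (n_2 = 4)
R_3 = 34 (n_3 = 5)
R_4 = 28.5 (n_4 = 4)
Step 3: H = 12/(N(N+1)) * sum(R_i^2/n_i) - 3(N+1)
     = 12/(16*17) * (22.5^2/3 + 51^2/4 + 34^2/5 + 28.5^2/4) - 3*17
     = 0.044118 * 1253.26 - 51
     = 4.290993.
Step 4: Ties present; correction factor C = 1 - 18/(16^3 - 16) = 0.995588. Corrected H = 4.290993 / 0.995588 = 4.310007.
Step 5: Under H0, H ~ chi^2(3); p-value = 0.229876.
Step 6: alpha = 0.1. fail to reject H0.

H = 4.3100, df = 3, p = 0.229876, fail to reject H0.


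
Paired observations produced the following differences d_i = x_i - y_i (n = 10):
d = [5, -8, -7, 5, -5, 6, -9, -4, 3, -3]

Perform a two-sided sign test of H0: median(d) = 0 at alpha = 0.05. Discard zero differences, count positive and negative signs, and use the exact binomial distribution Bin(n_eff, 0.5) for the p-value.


Step 1: Discard zero differences. Original n = 10; n_eff = number of nonzero differences = 10.
Nonzero differences (with sign): +5, -8, -7, +5, -5, +6, -9, -4, +3, -3
Step 2: Count signs: positive = 4, negative = 6.
Step 3: Under H0: P(positive) = 0.5, so the number of positives S ~ Bin(10, 0.5).
Step 4: Two-sided exact p-value = sum of Bin(10,0.5) probabilities at or below the observed probability = 0.753906.
Step 5: alpha = 0.05. fail to reject H0.

n_eff = 10, pos = 4, neg = 6, p = 0.753906, fail to reject H0.


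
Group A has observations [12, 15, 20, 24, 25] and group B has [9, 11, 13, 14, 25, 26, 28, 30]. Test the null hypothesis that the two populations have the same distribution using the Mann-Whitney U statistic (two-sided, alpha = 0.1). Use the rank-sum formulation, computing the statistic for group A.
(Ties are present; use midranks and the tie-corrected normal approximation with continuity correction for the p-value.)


Step 1: Combine and sort all 13 observations; assign midranks.
sorted (value, group): (9,Y), (11,Y), (12,X), (13,Y), (14,Y), (15,X), (20,X), (24,X), (25,X), (25,Y), (26,Y), (28,Y), (30,Y)
ranks: 9->1, 11->2, 12->3, 13->4, 14->5, 15->6, 20->7, 24->8, 25->9.5, 25->9.5, 26->11, 28->12, 30->13
Step 2: Rank sum for X: R1 = 3 + 6 + 7 + 8 + 9.5 = 33.5.
Step 3: U_X = R1 - n1(n1+1)/2 = 33.5 - 5*6/2 = 33.5 - 15 = 18.5.
       U_Y = n1*n2 - U_X = 40 - 18.5 = 21.5.
Step 4: Ties are present, so use the tie-corrected normal approximation (with continuity correction) for the p-value.
Step 5: p-value = 0.883458; compare to alpha = 0.1. fail to reject H0.

U_X = 18.5, p = 0.883458, fail to reject H0 at alpha = 0.1.
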